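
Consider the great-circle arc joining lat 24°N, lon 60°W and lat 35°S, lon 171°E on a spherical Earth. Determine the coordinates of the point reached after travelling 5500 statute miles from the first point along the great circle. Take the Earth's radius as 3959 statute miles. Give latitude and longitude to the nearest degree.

≈ lat 19°S, lon 129°W

From cos δ = sin φ₁ sin φ₂ + cos φ₁ cos φ₂ cos Δλ, the central angle is δ ≈ 2.352 rad (134.8°). The total great-circle distance is δ·R ≈ 2.352 × 3959 ≈ 9312 mi, so the target fraction is f = 5500/9312 ≈ 0.591.
Interpolate at f ≈ 0.591 with slerp weights a = sin((1−f)δ)/sin δ ≈ 1.156, b = sin(fδ)/sin δ ≈ 1.385.
p = a·p₁ + b·p₂ ≈ (-0.593, -0.737, -0.324); φ = arcsin(p_z) ≈ -18.93°, λ = atan2(p_y, p_x) ≈ -128.80°.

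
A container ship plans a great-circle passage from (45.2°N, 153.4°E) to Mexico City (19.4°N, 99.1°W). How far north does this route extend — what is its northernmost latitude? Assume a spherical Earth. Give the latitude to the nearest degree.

The great circle lies in the plane with unit normal n̂ = (p₁ × p₂)/|p₁ × p₂|.
Here n̂_z ≈ +0.634; the vertex latitude is φ_max = arccos|n̂_z| ≈ 50.6°.
Check via Clairaut: cos φ_max = |cos φ₁| · sin C = cos(45.2°)·sin(64.2°) ≈ 0.634, again giving ≈ 50.6°.

≈ 51°N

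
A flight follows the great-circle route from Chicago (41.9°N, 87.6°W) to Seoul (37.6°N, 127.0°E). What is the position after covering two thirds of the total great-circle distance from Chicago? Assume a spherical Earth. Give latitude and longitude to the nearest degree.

The haversine formula gives a central angle δ ≈ 1.649 rad (94.5°) between the endpoints.
Interpolate at f = 2/3 with slerp weights a = sin((1−f)δ)/sin δ ≈ 0.524, b = sin(fδ)/sin δ ≈ 0.894.
p = a·p₁ + b·p₂ ≈ (-0.410, 0.176, 0.895); φ = arcsin(p_z) ≈ 63.52°, λ = atan2(p_y, p_x) ≈ 156.78°.

≈ (64°N, 157°E)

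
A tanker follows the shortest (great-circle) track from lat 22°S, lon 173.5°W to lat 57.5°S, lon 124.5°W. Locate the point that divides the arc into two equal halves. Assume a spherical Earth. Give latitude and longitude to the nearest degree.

From cos δ = sin φ₁ sin φ₂ + cos φ₁ cos φ₂ cos Δλ, the central angle is δ ≈ 0.873 rad (50.0°).
Interpolate at f = 1/2 with slerp weights a = sin((1−f)δ)/sin δ ≈ 0.552, b = sin(fδ)/sin δ ≈ 0.552.
p = a·p₁ + b·p₂ ≈ (-0.676, -0.302, -0.672); φ = arcsin(p_z) ≈ -42.22°, λ = atan2(p_y, p_x) ≈ -155.92°.

≈ lat 42°S, lon 156°W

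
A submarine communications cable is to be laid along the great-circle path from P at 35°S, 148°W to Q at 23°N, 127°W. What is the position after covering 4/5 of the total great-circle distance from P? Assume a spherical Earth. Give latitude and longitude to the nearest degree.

≈ 11°N, 131°W

From cos δ = sin φ₁ sin φ₂ + cos φ₁ cos φ₂ cos Δλ, the central angle is δ ≈ 1.070 rad (61.3°).
Interpolate at f = 4/5 with slerp weights a = sin((1−f)δ)/sin δ ≈ 0.242, b = sin(fδ)/sin δ ≈ 0.861.
p = a·p₁ + b·p₂ ≈ (-0.645, -0.738, 0.198); φ = arcsin(p_z) ≈ 11.39°, λ = atan2(p_y, p_x) ≈ -131.16°.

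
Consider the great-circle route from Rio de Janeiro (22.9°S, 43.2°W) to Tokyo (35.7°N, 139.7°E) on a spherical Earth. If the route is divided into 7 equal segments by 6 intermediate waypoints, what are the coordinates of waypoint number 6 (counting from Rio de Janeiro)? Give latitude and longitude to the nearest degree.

Convert each endpoint to a unit vector on the sphere (x = cos φ cos λ, y = cos φ sin λ, z = sin φ).
The central angle between the endpoints is δ = arccos(p₁·p₂) ≈ 2.914 rad (167.0°).
Interpolate at f = 6/7 with slerp weights a = sin((1−f)δ)/sin δ ≈ 1.791, b = sin(fδ)/sin δ ≈ 2.660.
p = a·p₁ + b·p₂ ≈ (-0.444, 0.267, 0.855); φ = arcsin(p_z) ≈ 58.76°, λ = atan2(p_y, p_x) ≈ 148.96°.

≈ 59°N, 149°E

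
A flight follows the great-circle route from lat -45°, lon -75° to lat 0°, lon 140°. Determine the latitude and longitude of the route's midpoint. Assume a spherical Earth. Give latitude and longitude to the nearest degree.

≈ lat -50°, lon -176°

From cos δ = sin φ₁ sin φ₂ + cos φ₁ cos φ₂ cos Δλ, the central angle is δ ≈ 2.189 rad (125.4°).
Interpolate at f = 1/2 with slerp weights a = sin((1−f)δ)/sin δ ≈ 1.090, b = sin(fδ)/sin δ ≈ 1.090.
p = a·p₁ + b·p₂ ≈ (-0.636, -0.044, -0.771); φ = arcsin(p_z) ≈ -50.43°, λ = atan2(p_y, p_x) ≈ -176.05°.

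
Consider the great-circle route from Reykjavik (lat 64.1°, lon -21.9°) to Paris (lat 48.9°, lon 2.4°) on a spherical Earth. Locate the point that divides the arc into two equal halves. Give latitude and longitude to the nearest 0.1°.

Write both endpoints as unit vectors p₁, p₂ with components (cos φ cos λ, cos φ sin λ, sin φ).
The central angle between the endpoints is δ = arccos(p₁·p₂) ≈ 0.349 rad (20.0°).
Interpolate at f = 1/2 with slerp weights a = sin((1−f)δ)/sin δ ≈ 0.508, b = sin(fδ)/sin δ ≈ 0.508.
p = a·p₁ + b·p₂ ≈ (0.539, -0.069, 0.839); φ = arcsin(p_z) ≈ 57.07°, λ = atan2(p_y, p_x) ≈ -7.26°.

≈ lat 57.1°, lon -7.3°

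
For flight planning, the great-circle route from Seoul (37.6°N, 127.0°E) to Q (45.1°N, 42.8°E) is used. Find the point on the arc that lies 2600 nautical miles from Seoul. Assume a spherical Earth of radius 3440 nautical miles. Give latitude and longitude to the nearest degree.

Write both endpoints as unit vectors p₁, p₂ with components (cos φ cos λ, cos φ sin λ, sin φ).
The central angle between the endpoints is δ = arccos(p₁·p₂) ≈ 1.060 rad (60.7°). The total great-circle distance is δ·R ≈ 1.060 × 3440 ≈ 3647 nmi, so the target fraction is f = 2600/3647 ≈ 0.713.
Interpolate at f ≈ 0.713 with slerp weights a = sin((1−f)δ)/sin δ ≈ 0.344, b = sin(fδ)/sin δ ≈ 0.786.
p = a·p₁ + b·p₂ ≈ (0.243, 0.594, 0.766); φ = arcsin(p_z) ≈ 50.04°, λ = atan2(p_y, p_x) ≈ 67.73°.

≈ (50°N, 68°E)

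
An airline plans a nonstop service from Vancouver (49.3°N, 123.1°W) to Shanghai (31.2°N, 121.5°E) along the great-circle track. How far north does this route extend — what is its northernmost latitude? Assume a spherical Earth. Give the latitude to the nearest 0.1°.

The great circle lies in the plane with unit normal n̂ = (p₁ × p₂)/|p₁ × p₂|.
Here n̂_z ≈ -0.510; the vertex latitude is φ_max = arccos|n̂_z| ≈ 59.3°.
Check via Clairaut: cos φ_max = |cos φ₁| · sin C = cos(49.3°)·sin(51.4°) ≈ 0.510, again giving ≈ 59.3°.

≈ 59.3°N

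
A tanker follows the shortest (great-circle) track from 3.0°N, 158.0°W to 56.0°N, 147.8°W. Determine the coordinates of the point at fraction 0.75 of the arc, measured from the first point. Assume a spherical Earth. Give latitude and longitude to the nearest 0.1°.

From cos δ = sin φ₁ sin φ₂ + cos φ₁ cos φ₂ cos Δλ, the central angle is δ ≈ 0.936 rad (53.6°).
Interpolate at f = 0.75 with slerp weights a = sin((1−f)δ)/sin δ ≈ 0.288, b = sin(fδ)/sin δ ≈ 0.802.
p = a·p₁ + b·p₂ ≈ (-0.646, -0.347, 0.680); φ = arcsin(p_z) ≈ 42.84°, λ = atan2(p_y, p_x) ≈ -151.78°.

≈ 42.8°N, 151.8°W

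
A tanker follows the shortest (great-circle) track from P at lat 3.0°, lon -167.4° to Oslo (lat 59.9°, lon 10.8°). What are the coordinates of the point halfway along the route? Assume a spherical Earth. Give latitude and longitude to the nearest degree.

The haversine formula gives a central angle δ ≈ 2.044 rad (117.1°) between the endpoints.
Interpolate at f = 1/2 with slerp weights a = sin((1−f)δ)/sin δ ≈ 0.958, b = sin(fδ)/sin δ ≈ 0.958.
p = a·p₁ + b·p₂ ≈ (-0.462, -0.119, 0.879); φ = arcsin(p_z) ≈ 61.53°, λ = atan2(p_y, p_x) ≈ -165.59°.

≈ lat 62°, lon -166°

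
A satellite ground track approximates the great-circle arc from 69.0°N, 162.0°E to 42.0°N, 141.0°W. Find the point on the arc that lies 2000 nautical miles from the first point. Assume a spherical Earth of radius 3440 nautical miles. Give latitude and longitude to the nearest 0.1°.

The haversine formula gives a central angle δ ≈ 0.692 rad (39.7°) between the endpoints. The total great-circle distance is δ·R ≈ 0.692 × 3440 ≈ 2382 nmi, so the target fraction is f = 2000/2382 ≈ 0.840.
Interpolate at f ≈ 0.840 with slerp weights a = sin((1−f)δ)/sin δ ≈ 0.173, b = sin(fδ)/sin δ ≈ 0.860.
p = a·p₁ + b·p₂ ≈ (-0.556, -0.383, 0.738); φ = arcsin(p_z) ≈ 47.53°, λ = atan2(p_y, p_x) ≈ -145.43°.

≈ 47.5°N, 145.4°W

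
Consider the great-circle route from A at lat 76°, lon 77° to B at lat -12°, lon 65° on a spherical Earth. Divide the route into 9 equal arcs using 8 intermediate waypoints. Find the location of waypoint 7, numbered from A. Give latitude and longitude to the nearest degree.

≈ lat 8°, lon 66°

Convert each endpoint to a unit vector on the sphere (x = cos φ cos λ, y = cos φ sin λ, z = sin φ).
The central angle between the endpoints is δ = arccos(p₁·p₂) ≈ 1.541 rad (88.3°).
Interpolate at f = 7/9 with slerp weights a = sin((1−f)δ)/sin δ ≈ 0.336, b = sin(fδ)/sin δ ≈ 0.932.
p = a·p₁ + b·p₂ ≈ (0.404, 0.905, 0.132); φ = arcsin(p_z) ≈ 7.60°, λ = atan2(p_y, p_x) ≈ 65.98°.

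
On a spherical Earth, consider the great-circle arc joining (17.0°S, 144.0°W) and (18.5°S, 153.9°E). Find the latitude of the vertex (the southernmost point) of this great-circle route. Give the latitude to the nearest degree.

≈ 21°S

The great circle lies in the plane with unit normal n̂ = (p₁ × p₂)/|p₁ × p₂|.
Here n̂_z ≈ -0.936; the vertex latitude is φ_max = arccos|n̂_z| ≈ 20.5°.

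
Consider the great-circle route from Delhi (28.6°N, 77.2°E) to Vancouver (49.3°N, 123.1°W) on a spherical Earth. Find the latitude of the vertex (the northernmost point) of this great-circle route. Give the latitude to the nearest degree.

≈ 78°N

The great circle lies in the plane with unit normal n̂ = (p₁ × p₂)/|p₁ × p₂|.
Here n̂_z ≈ +0.202; the vertex latitude is φ_max = arccos|n̂_z| ≈ 78.4°.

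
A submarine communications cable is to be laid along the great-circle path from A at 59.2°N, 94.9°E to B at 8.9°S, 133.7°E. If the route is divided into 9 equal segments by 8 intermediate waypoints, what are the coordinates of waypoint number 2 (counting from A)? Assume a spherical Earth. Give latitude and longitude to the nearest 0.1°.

Convert each endpoint to a unit vector on the sphere (x = cos φ cos λ, y = cos φ sin λ, z = sin φ).
The central angle between the endpoints is δ = arccos(p₁·p₂) ≈ 1.306 rad (74.8°).
Interpolate at f = 2/9 with slerp weights a = sin((1−f)δ)/sin δ ≈ 0.881, b = sin(fδ)/sin δ ≈ 0.297.
p = a·p₁ + b·p₂ ≈ (-0.241, 0.661, 0.711); φ = arcsin(p_z) ≈ 45.28°, λ = atan2(p_y, p_x) ≈ 110.02°.

≈ 45.3°N, 110.0°E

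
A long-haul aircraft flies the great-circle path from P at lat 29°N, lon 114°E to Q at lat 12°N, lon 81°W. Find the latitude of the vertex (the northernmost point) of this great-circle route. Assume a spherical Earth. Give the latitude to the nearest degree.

≈ 71°N

The great circle lies in the plane with unit normal n̂ = (p₁ × p₂)/|p₁ × p₂|.
Here n̂_z ≈ +0.322; the vertex latitude is φ_max = arccos|n̂_z| ≈ 71.2°.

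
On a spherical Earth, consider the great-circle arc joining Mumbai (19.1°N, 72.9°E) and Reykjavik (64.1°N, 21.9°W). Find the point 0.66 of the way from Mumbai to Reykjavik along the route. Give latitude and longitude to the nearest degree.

Write both endpoints as unit vectors p₁, p₂ with components (cos φ cos λ, cos φ sin λ, sin φ).
The central angle between the endpoints is δ = arccos(p₁·p₂) ≈ 1.308 rad (74.9°).
Interpolate at f = 0.66 with slerp weights a = sin((1−f)δ)/sin δ ≈ 0.445, b = sin(fδ)/sin δ ≈ 0.787.
p = a·p₁ + b·p₂ ≈ (0.443, 0.274, 0.854); φ = arcsin(p_z) ≈ 58.62°, λ = atan2(p_y, p_x) ≈ 31.77°.

≈ (59°N, 32°E)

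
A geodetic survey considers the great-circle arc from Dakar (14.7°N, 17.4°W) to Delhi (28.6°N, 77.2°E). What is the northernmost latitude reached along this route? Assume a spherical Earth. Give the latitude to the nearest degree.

≈ 32°N

The great circle lies in the plane with unit normal n̂ = (p₁ × p₂)/|p₁ × p₂|.
Here n̂_z ≈ +0.848; the vertex latitude is φ_max = arccos|n̂_z| ≈ 32.0°.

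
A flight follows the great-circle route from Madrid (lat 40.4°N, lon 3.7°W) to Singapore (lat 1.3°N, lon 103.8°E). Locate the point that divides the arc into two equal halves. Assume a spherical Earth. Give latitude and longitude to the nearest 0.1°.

Convert each endpoint to a unit vector on the sphere (x = cos φ cos λ, y = cos φ sin λ, z = sin φ).
The central angle between the endpoints is δ = arccos(p₁·p₂) ≈ 1.787 rad (102.4°).
Interpolate at f = 1/2 with slerp weights a = sin((1−f)δ)/sin δ ≈ 0.798, b = sin(fδ)/sin δ ≈ 0.798.
p = a·p₁ + b·p₂ ≈ (0.416, 0.735, 0.535); φ = arcsin(p_z) ≈ 32.35°, λ = atan2(p_y, p_x) ≈ 60.50°.

≈ lat 32.4°N, lon 60.5°E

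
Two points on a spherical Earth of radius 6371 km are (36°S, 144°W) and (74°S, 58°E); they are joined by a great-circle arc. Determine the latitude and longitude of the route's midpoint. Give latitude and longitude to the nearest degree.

Convert each endpoint to a unit vector on the sphere (x = cos φ cos λ, y = cos φ sin λ, z = sin φ).
The central angle between the endpoints is δ = arccos(p₁·p₂) ≈ 1.204 rad (69.0°).
Interpolate at f = 1/2 with slerp weights a = sin((1−f)δ)/sin δ ≈ 0.607, b = sin(fδ)/sin δ ≈ 0.607.
p = a·p₁ + b·p₂ ≈ (-0.308, -0.147, -0.940); φ = arcsin(p_z) ≈ -70.03°, λ = atan2(p_y, p_x) ≈ -154.57°.

≈ (70°S, 155°W)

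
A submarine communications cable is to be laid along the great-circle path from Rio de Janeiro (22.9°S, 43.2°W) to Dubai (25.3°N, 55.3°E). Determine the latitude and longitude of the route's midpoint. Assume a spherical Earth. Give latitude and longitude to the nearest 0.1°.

≈ 1.8°N, 5.4°E

From cos δ = sin φ₁ sin φ₂ + cos φ₁ cos φ₂ cos Δλ, the central angle is δ ≈ 1.864 rad (106.8°).
Interpolate at f = 1/2 with slerp weights a = sin((1−f)δ)/sin δ ≈ 0.839, b = sin(fδ)/sin δ ≈ 0.839.
p = a·p₁ + b·p₂ ≈ (0.995, 0.095, 0.032); φ = arcsin(p_z) ≈ 1.84°, λ = atan2(p_y, p_x) ≈ 5.43°.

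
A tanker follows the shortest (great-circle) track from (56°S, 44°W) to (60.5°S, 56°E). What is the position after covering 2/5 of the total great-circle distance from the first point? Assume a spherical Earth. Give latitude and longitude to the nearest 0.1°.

Convert each endpoint to a unit vector on the sphere (x = cos φ cos λ, y = cos φ sin λ, z = sin φ).
The central angle between the endpoints is δ = arccos(p₁·p₂) ≈ 0.832 rad (47.6°).
Interpolate at f = 2/5 with slerp weights a = sin((1−f)δ)/sin δ ≈ 0.647, b = sin(fδ)/sin δ ≈ 0.442.
p = a·p₁ + b·p₂ ≈ (0.382, -0.071, -0.921); φ = arcsin(p_z) ≈ -67.13°, λ = atan2(p_y, p_x) ≈ -10.55°.

≈ (67.1°S, 10.5°W)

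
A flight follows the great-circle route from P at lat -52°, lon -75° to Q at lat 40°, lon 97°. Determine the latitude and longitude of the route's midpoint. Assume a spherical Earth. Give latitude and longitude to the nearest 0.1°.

Convert each endpoint to a unit vector on the sphere (x = cos φ cos λ, y = cos φ sin λ, z = sin φ).
The central angle between the endpoints is δ = arccos(p₁·p₂) ≈ 2.911 rad (166.8°).
Interpolate at f = 1/2 with slerp weights a = sin((1−f)δ)/sin δ ≈ 4.348, b = sin(fδ)/sin δ ≈ 4.348.
p = a·p₁ + b·p₂ ≈ (0.287, 0.720, -0.631); φ = arcsin(p_z) ≈ -39.16°, λ = atan2(p_y, p_x) ≈ 68.28°.

≈ lat -39.2°, lon 68.3°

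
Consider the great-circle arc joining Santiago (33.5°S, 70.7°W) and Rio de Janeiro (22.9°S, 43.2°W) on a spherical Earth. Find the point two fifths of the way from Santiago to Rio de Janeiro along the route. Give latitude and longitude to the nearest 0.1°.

Write both endpoints as unit vectors p₁, p₂ with components (cos φ cos λ, cos φ sin λ, sin φ).
The central angle between the endpoints is δ = arccos(p₁·p₂) ≈ 0.460 rad (26.3°).
Interpolate at f = 2/5 with slerp weights a = sin((1−f)δ)/sin δ ≈ 0.614, b = sin(fδ)/sin δ ≈ 0.412.
p = a·p₁ + b·p₂ ≈ (0.446, -0.743, -0.499); φ = arcsin(p_z) ≈ -29.94°, λ = atan2(p_y, p_x) ≈ -59.03°.

≈ (29.9°S, 59.0°W)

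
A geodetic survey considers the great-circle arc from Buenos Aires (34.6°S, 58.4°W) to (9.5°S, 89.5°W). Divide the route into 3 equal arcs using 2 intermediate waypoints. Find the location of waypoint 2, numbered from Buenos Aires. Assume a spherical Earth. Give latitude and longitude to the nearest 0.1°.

≈ (18.5°S, 80.3°W)

The haversine formula gives a central angle δ ≈ 0.662 rad (37.9°) between the endpoints.
Interpolate at f = 2/3 with slerp weights a = sin((1−f)δ)/sin δ ≈ 0.356, b = sin(fδ)/sin δ ≈ 0.695.
p = a·p₁ + b·p₂ ≈ (0.160, -0.935, -0.317); φ = arcsin(p_z) ≈ -18.47°, λ = atan2(p_y, p_x) ≈ -80.32°.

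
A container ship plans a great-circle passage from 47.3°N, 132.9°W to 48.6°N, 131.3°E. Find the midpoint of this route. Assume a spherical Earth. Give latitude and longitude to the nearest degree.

From cos δ = sin φ₁ sin φ₂ + cos φ₁ cos φ₂ cos Δλ, the central angle is δ ≈ 1.040 rad (59.6°).
Interpolate at f = 1/2 with slerp weights a = sin((1−f)δ)/sin δ ≈ 0.576, b = sin(fδ)/sin δ ≈ 0.576.
p = a·p₁ + b·p₂ ≈ (-0.517, 0.000, 0.856); φ = arcsin(p_z) ≈ 58.84°, λ = atan2(p_y, p_x) ≈ 180.00°.

≈ 59°N, 180°E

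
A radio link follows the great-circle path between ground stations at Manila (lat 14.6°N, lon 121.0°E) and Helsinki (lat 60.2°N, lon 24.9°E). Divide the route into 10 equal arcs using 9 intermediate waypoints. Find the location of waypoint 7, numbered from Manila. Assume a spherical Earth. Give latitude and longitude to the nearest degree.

From cos δ = sin φ₁ sin φ₂ + cos φ₁ cos φ₂ cos Δλ, the central angle is δ ≈ 1.402 rad (80.3°).
Interpolate at f = 7/10 with slerp weights a = sin((1−f)δ)/sin δ ≈ 0.414, b = sin(fδ)/sin δ ≈ 0.843.
p = a·p₁ + b·p₂ ≈ (0.174, 0.520, 0.836); φ = arcsin(p_z) ≈ 56.75°, λ = atan2(p_y, p_x) ≈ 71.53°.

≈ lat 57°N, lon 72°E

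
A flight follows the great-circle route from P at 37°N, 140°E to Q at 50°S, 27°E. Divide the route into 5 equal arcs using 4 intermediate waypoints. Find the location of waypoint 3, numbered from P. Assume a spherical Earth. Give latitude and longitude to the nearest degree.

The haversine formula gives a central angle δ ≈ 2.294 rad (131.4°) between the endpoints.
Interpolate at f = 3/5 with slerp weights a = sin((1−f)δ)/sin δ ≈ 1.059, b = sin(fδ)/sin δ ≈ 1.308.
p = a·p₁ + b·p₂ ≈ (0.102, 0.925, -0.365); φ = arcsin(p_z) ≈ -21.41°, λ = atan2(p_y, p_x) ≈ 83.74°.

≈ 21°S, 84°E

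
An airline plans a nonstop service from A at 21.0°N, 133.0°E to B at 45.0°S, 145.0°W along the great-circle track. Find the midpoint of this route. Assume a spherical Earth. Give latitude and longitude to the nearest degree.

≈ 16°S, 167°E

From cos δ = sin φ₁ sin φ₂ + cos φ₁ cos φ₂ cos Δλ, the central angle is δ ≈ 1.733 rad (99.3°).
Interpolate at f = 1/2 with slerp weights a = sin((1−f)δ)/sin δ ≈ 0.772, b = sin(fδ)/sin δ ≈ 0.772.
p = a·p₁ + b·p₂ ≈ (-0.939, 0.214, -0.269); φ = arcsin(p_z) ≈ -15.62°, λ = atan2(p_y, p_x) ≈ 167.16°.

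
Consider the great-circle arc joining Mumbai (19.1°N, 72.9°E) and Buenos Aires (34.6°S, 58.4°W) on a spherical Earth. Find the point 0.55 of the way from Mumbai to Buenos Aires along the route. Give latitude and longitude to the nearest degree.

≈ (21°S, 10°E)

Write both endpoints as unit vectors p₁, p₂ with components (cos φ cos λ, cos φ sin λ, sin φ).
The central angle between the endpoints is δ = arccos(p₁·p₂) ≈ 2.345 rad (134.4°).
Interpolate at f = 0.55 with slerp weights a = sin((1−f)δ)/sin δ ≈ 1.217, b = sin(fδ)/sin δ ≈ 1.344.
p = a·p₁ + b·p₂ ≈ (0.918, 0.157, -0.365); φ = arcsin(p_z) ≈ -21.40°, λ = atan2(p_y, p_x) ≈ 9.70°.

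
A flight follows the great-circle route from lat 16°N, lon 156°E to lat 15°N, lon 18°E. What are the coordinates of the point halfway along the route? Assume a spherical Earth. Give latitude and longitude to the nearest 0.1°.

From cos δ = sin φ₁ sin φ₂ + cos φ₁ cos φ₂ cos Δλ, the central angle is δ ≈ 2.238 rad (128.2°).
Interpolate at f = 1/2 with slerp weights a = sin((1−f)δ)/sin δ ≈ 1.145, b = sin(fδ)/sin δ ≈ 1.145.
p = a·p₁ + b·p₂ ≈ (0.046, 0.789, 0.612); φ = arcsin(p_z) ≈ 37.73°, λ = atan2(p_y, p_x) ≈ 86.64°.

≈ lat 37.7°N, lon 86.6°E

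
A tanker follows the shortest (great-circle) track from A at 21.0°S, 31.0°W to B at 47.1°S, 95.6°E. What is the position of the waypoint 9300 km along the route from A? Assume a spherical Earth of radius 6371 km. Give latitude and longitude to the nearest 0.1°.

≈ 54.5°S, 78.5°E

Convert each endpoint to a unit vector on the sphere (x = cos φ cos λ, y = cos φ sin λ, z = sin φ).
The central angle between the endpoints is δ = arccos(p₁·p₂) ≈ 1.687 rad (96.7°). The total great-circle distance is δ·R ≈ 1.687 × 6371 ≈ 10751 km, so the target fraction is f = 9300/10751 ≈ 0.865.
Interpolate at f ≈ 0.865 with slerp weights a = sin((1−f)δ)/sin δ ≈ 0.227, b = sin(fδ)/sin δ ≈ 1.001.
p = a·p₁ + b·p₂ ≈ (0.115, 0.569, -0.814); φ = arcsin(p_z) ≈ -54.53°, λ = atan2(p_y, p_x) ≈ 78.53°.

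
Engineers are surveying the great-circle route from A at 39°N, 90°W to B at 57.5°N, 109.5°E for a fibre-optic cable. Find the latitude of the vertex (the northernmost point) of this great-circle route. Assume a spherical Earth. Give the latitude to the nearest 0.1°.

The great circle lies in the plane with unit normal n̂ = (p₁ × p₂)/|p₁ × p₂|.
Here n̂_z ≈ -0.141; the vertex latitude is φ_max = arccos|n̂_z| ≈ 81.9°.
Check via Clairaut: cos φ_max = |cos φ₁| · sin C = cos(39.0°)·sin(10.4°) ≈ 0.141, again giving ≈ 81.9°.

≈ 81.9°N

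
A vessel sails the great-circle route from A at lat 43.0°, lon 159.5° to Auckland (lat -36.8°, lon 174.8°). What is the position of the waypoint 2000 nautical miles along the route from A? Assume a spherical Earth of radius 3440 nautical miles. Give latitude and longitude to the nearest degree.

≈ lat 10°, lon 166°

Convert each endpoint to a unit vector on the sphere (x = cos φ cos λ, y = cos φ sin λ, z = sin φ).
The central angle between the endpoints is δ = arccos(p₁·p₂) ≈ 1.414 rad (81.0°). The total great-circle distance is δ·R ≈ 1.414 × 3440 ≈ 4864 nmi, so the target fraction is f = 2000/4864 ≈ 0.411.
Interpolate at f ≈ 0.411 with slerp weights a = sin((1−f)δ)/sin δ ≈ 0.749, b = sin(fδ)/sin δ ≈ 0.556.
p = a·p₁ + b·p₂ ≈ (-0.956, 0.232, 0.178); φ = arcsin(p_z) ≈ 10.23°, λ = atan2(p_y, p_x) ≈ 166.36°.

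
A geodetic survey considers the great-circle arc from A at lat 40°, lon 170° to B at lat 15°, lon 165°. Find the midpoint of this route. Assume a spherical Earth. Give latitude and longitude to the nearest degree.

≈ lat 28°, lon 167°

The haversine formula gives a central angle δ ≈ 0.443 rad (25.4°) between the endpoints.
Interpolate at f = 1/2 with slerp weights a = sin((1−f)δ)/sin δ ≈ 0.513, b = sin(fδ)/sin δ ≈ 0.513.
p = a·p₁ + b·p₂ ≈ (-0.865, 0.196, 0.462); φ = arcsin(p_z) ≈ 27.52°, λ = atan2(p_y, p_x) ≈ 167.21°.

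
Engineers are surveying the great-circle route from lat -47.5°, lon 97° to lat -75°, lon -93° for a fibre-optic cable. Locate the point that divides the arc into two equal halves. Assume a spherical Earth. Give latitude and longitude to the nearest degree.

≈ lat -76°, lon 103°

Write both endpoints as unit vectors p₁, p₂ with components (cos φ cos λ, cos φ sin λ, sin φ).
The central angle between the endpoints is δ = arccos(p₁·p₂) ≈ 1.000 rad (57.3°).
Interpolate at f = 1/2 with slerp weights a = sin((1−f)δ)/sin δ ≈ 0.570, b = sin(fδ)/sin δ ≈ 0.570.
p = a·p₁ + b·p₂ ≈ (-0.055, 0.235, -0.971); φ = arcsin(p_z) ≈ -76.05°, λ = atan2(p_y, p_x) ≈ 103.10°.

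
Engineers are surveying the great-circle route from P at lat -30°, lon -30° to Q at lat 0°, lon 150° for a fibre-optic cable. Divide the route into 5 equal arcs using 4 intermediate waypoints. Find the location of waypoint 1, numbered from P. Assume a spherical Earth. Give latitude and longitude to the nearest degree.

The haversine formula gives a central angle δ ≈ 2.618 rad (150.0°) between the endpoints.
Interpolate at f = 1/5 with slerp weights a = sin((1−f)δ)/sin δ ≈ 1.732, b = sin(fδ)/sin δ ≈ 1.000.
p = a·p₁ + b·p₂ ≈ (0.433, -0.250, -0.866); φ = arcsin(p_z) ≈ -60.00°, λ = atan2(p_y, p_x) ≈ -30.00°.

≈ lat -60°, lon -30°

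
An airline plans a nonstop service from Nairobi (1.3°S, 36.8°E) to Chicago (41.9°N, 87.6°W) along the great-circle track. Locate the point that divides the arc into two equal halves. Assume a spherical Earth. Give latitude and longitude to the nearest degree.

The haversine formula gives a central angle δ ≈ 2.021 rad (115.8°) between the endpoints.
Interpolate at f = 1/2 with slerp weights a = sin((1−f)δ)/sin δ ≈ 0.941, b = sin(fδ)/sin δ ≈ 0.941.
p = a·p₁ + b·p₂ ≈ (0.783, -0.136, 0.607); φ = arcsin(p_z) ≈ 37.39°, λ = atan2(p_y, p_x) ≈ -9.88°.

≈ (37°N, 10°W)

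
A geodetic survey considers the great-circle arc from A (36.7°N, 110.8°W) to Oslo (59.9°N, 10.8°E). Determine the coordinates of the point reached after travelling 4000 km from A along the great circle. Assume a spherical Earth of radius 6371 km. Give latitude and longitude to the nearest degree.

Write both endpoints as unit vectors p₁, p₂ with components (cos φ cos λ, cos φ sin λ, sin φ).
The central angle between the endpoints is δ = arccos(p₁·p₂) ≈ 1.259 rad (72.2°). The total great-circle distance is δ·R ≈ 1.259 × 6371 ≈ 8024 km, so the target fraction is f = 4000/8024 ≈ 0.499.
Interpolate at f ≈ 0.499 with slerp weights a = sin((1−f)δ)/sin δ ≈ 0.620, b = sin(fδ)/sin δ ≈ 0.617.
p = a·p₁ + b·p₂ ≈ (0.127, -0.407, 0.905); φ = arcsin(p_z) ≈ 64.76°, λ = atan2(p_y, p_x) ≈ -72.62°.

≈ (65°N, 73°W)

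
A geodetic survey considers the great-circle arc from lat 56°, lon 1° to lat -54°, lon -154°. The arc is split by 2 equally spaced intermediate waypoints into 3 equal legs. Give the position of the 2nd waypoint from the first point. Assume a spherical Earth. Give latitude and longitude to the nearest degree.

≈ lat -18°, lon -99°

Write both endpoints as unit vectors p₁, p₂ with components (cos φ cos λ, cos φ sin λ, sin φ).
The central angle between the endpoints is δ = arccos(p₁·p₂) ≈ 2.890 rad (165.6°).
Interpolate at f = 2/3 with slerp weights a = sin((1−f)δ)/sin δ ≈ 3.303, b = sin(fδ)/sin δ ≈ 3.770.
p = a·p₁ + b·p₂ ≈ (-0.145, -0.939, -0.312); φ = arcsin(p_z) ≈ -18.16°, λ = atan2(p_y, p_x) ≈ -98.77°.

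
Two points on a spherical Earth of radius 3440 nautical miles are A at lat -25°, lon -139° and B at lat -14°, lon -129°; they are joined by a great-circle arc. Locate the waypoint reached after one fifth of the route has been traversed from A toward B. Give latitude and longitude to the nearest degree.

Convert each endpoint to a unit vector on the sphere (x = cos φ cos λ, y = cos φ sin λ, z = sin φ).
The central angle between the endpoints is δ = arccos(p₁·p₂) ≈ 0.253 rad (14.5°).
Interpolate at f = 1/5 with slerp weights a = sin((1−f)δ)/sin δ ≈ 0.803, b = sin(fδ)/sin δ ≈ 0.202.
p = a·p₁ + b·p₂ ≈ (-0.673, -0.630, -0.388); φ = arcsin(p_z) ≈ -22.85°, λ = atan2(p_y, p_x) ≈ -136.88°.

≈ lat -23°, lon -137°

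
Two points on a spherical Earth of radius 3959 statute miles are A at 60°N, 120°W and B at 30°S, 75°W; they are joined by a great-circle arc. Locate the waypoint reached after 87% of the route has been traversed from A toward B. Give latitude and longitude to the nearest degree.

Write both endpoints as unit vectors p₁, p₂ with components (cos φ cos λ, cos φ sin λ, sin φ).
The central angle between the endpoints is δ = arccos(p₁·p₂) ≈ 1.698 rad (97.3°).
Interpolate at f = 0.87 with slerp weights a = sin((1−f)δ)/sin δ ≈ 0.221, b = sin(fδ)/sin δ ≈ 1.004.
p = a·p₁ + b·p₂ ≈ (0.170, -0.935, -0.311); φ = arcsin(p_z) ≈ -18.10°, λ = atan2(p_y, p_x) ≈ -79.71°.

≈ 18°S, 80°W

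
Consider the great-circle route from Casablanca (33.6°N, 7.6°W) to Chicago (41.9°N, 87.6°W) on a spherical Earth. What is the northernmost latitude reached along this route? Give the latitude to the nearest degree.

≈ 46°N

The great circle lies in the plane with unit normal n̂ = (p₁ × p₂)/|p₁ × p₂|.
Here n̂_z ≈ -0.695; the vertex latitude is φ_max = arccos|n̂_z| ≈ 46.0°.
Check via Clairaut: cos φ_max = |cos φ₁| · sin C = cos(33.6°)·sin(56.5°) ≈ 0.695, again giving ≈ 46.0°.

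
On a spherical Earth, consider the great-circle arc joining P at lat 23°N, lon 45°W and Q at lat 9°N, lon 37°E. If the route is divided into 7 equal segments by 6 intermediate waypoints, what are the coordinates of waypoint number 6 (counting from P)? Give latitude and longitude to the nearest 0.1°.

≈ lat 13.0°N, lon 26.2°E

Write both endpoints as unit vectors p₁, p₂ with components (cos φ cos λ, cos φ sin λ, sin φ).
The central angle between the endpoints is δ = arccos(p₁·p₂) ≈ 1.382 rad (79.2°).
Interpolate at f = 6/7 with slerp weights a = sin((1−f)δ)/sin δ ≈ 0.200, b = sin(fδ)/sin δ ≈ 0.943.
p = a·p₁ + b·p₂ ≈ (0.874, 0.431, 0.226); φ = arcsin(p_z) ≈ 13.04°, λ = atan2(p_y, p_x) ≈ 26.23°.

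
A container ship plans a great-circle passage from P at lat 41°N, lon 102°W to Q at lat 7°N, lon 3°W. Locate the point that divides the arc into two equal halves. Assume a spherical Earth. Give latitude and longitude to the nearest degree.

Convert each endpoint to a unit vector on the sphere (x = cos φ cos λ, y = cos φ sin λ, z = sin φ).
The central angle between the endpoints is δ = arccos(p₁·p₂) ≈ 1.608 rad (92.1°).
Interpolate at f = 1/2 with slerp weights a = sin((1−f)δ)/sin δ ≈ 0.721, b = sin(fδ)/sin δ ≈ 0.721.
p = a·p₁ + b·p₂ ≈ (0.601, -0.569, 0.561); φ = arcsin(p_z) ≈ 34.10°, λ = atan2(p_y, p_x) ≈ -43.44°.

≈ lat 34°N, lon 43°W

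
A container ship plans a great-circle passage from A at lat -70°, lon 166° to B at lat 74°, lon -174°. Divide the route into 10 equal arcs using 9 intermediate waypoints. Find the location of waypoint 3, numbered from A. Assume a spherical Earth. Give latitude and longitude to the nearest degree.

≈ lat -27°, lon 173°

Write both endpoints as unit vectors p₁, p₂ with components (cos φ cos λ, cos φ sin λ, sin φ).
The central angle between the endpoints is δ = arccos(p₁·p₂) ≈ 2.523 rad (144.6°).
Interpolate at f = 3/10 with slerp weights a = sin((1−f)δ)/sin δ ≈ 1.692, b = sin(fδ)/sin δ ≈ 1.184.
p = a·p₁ + b·p₂ ≈ (-0.886, 0.106, -0.451); φ = arcsin(p_z) ≈ -26.83°, λ = atan2(p_y, p_x) ≈ 173.19°.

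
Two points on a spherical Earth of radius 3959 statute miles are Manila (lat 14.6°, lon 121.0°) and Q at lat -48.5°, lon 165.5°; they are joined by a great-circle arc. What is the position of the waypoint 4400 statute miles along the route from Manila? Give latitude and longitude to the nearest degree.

The haversine formula gives a central angle δ ≈ 1.299 rad (74.4°) between the endpoints. The total great-circle distance is δ·R ≈ 1.299 × 3959 ≈ 5142 mi, so the target fraction is f = 4400/5142 ≈ 0.856.
Interpolate at f ≈ 0.856 with slerp weights a = sin((1−f)δ)/sin δ ≈ 0.194, b = sin(fδ)/sin δ ≈ 0.931.
p = a·p₁ + b·p₂ ≈ (-0.693, 0.315, -0.648); φ = arcsin(p_z) ≈ -40.40°, λ = atan2(p_y, p_x) ≈ 155.58°.

≈ lat -40°, lon 156°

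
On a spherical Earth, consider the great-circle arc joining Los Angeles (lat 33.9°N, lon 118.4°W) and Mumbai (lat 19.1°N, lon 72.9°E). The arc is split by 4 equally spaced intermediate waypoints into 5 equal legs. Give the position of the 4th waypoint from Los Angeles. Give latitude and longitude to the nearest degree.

≈ lat 44°N, lon 80°E

Write both endpoints as unit vectors p₁, p₂ with components (cos φ cos λ, cos φ sin λ, sin φ).
The central angle between the endpoints is δ = arccos(p₁·p₂) ≈ 2.198 rad (125.9°).
Interpolate at f = 4/5 with slerp weights a = sin((1−f)δ)/sin δ ≈ 0.525, b = sin(fδ)/sin δ ≈ 1.213.
p = a·p₁ + b·p₂ ≈ (0.130, 0.712, 0.690); φ = arcsin(p_z) ≈ 43.63°, λ = atan2(p_y, p_x) ≈ 79.68°.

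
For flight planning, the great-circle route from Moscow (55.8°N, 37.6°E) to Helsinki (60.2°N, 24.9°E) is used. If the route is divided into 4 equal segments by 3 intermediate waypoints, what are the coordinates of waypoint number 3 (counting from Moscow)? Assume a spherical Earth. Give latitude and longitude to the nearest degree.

From cos δ = sin φ₁ sin φ₂ + cos φ₁ cos φ₂ cos Δλ, the central angle is δ ≈ 0.140 rad (8.0°).
Interpolate at f = 3/4 with slerp weights a = sin((1−f)δ)/sin δ ≈ 0.251, b = sin(fδ)/sin δ ≈ 0.751.
p = a·p₁ + b·p₂ ≈ (0.450, 0.243, 0.859); φ = arcsin(p_z) ≈ 59.22°, λ = atan2(p_y, p_x) ≈ 28.37°.

≈ 59°N, 28°E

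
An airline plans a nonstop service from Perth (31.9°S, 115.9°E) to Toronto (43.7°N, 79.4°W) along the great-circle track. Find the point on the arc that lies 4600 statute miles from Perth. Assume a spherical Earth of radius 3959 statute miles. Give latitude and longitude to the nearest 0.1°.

Convert each endpoint to a unit vector on the sphere (x = cos φ cos λ, y = cos φ sin λ, z = sin φ).
The central angle between the endpoints is δ = arccos(p₁·p₂) ≈ 2.848 rad (163.2°). The total great-circle distance is δ·R ≈ 2.848 × 3959 ≈ 11274 mi, so the target fraction is f = 4600/11274 ≈ 0.408.
Interpolate at f ≈ 0.408 with slerp weights a = sin((1−f)δ)/sin δ ≈ 3.429, b = sin(fδ)/sin δ ≈ 3.167.
p = a·p₁ + b·p₂ ≈ (-0.850, 0.368, 0.376); φ = arcsin(p_z) ≈ 22.10°, λ = atan2(p_y, p_x) ≈ 156.60°.

≈ 22.1°N, 156.6°E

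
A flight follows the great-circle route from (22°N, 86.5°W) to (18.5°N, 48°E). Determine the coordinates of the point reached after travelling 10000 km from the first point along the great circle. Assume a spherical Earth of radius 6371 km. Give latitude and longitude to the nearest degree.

The haversine formula gives a central angle δ ≈ 2.091 rad (119.8°) between the endpoints. The total great-circle distance is δ·R ≈ 2.091 × 6371 ≈ 13324 km, so the target fraction is f = 10000/13324 ≈ 0.750.
Interpolate at f ≈ 0.750 with slerp weights a = sin((1−f)δ)/sin δ ≈ 0.575, b = sin(fδ)/sin δ ≈ 1.153.
p = a·p₁ + b·p₂ ≈ (0.764, 0.281, 0.581); φ = arcsin(p_z) ≈ 35.52°, λ = atan2(p_y, p_x) ≈ 20.17°.

≈ (36°N, 20°E)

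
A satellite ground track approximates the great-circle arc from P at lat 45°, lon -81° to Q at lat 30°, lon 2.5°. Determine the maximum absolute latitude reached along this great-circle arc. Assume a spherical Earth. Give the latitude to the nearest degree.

The great circle lies in the plane with unit normal n̂ = (p₁ × p₂)/|p₁ × p₂|.
Here n̂_z ≈ +0.671; the vertex latitude is φ_max = arccos|n̂_z| ≈ 47.8°.
Check via Clairaut: cos φ_max = |cos φ₁| · sin C = cos(45.0°)·sin(71.7°) ≈ 0.671, again giving ≈ 47.8°.

≈ 48°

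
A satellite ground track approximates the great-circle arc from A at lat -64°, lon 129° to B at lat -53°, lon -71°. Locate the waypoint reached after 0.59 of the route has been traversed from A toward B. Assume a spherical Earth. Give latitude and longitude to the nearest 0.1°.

Write both endpoints as unit vectors p₁, p₂ with components (cos φ cos λ, cos φ sin λ, sin φ).
The central angle between the endpoints is δ = arccos(p₁·p₂) ≈ 1.082 rad (62.0°).
Interpolate at f = 0.59 with slerp weights a = sin((1−f)δ)/sin δ ≈ 0.486, b = sin(fδ)/sin δ ≈ 0.675.
p = a·p₁ + b·p₂ ≈ (-0.002, -0.218, -0.976); φ = arcsin(p_z) ≈ -77.38°, λ = atan2(p_y, p_x) ≈ -90.49°.

≈ lat -77.4°, lon -90.5°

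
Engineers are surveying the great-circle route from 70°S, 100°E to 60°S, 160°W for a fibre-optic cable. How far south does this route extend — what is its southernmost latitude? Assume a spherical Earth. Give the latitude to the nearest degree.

≈ 74°S

The great circle lies in the plane with unit normal n̂ = (p₁ × p₂)/|p₁ × p₂|.
Here n̂_z ≈ +0.271; the vertex latitude is φ_max = arccos|n̂_z| ≈ 74.3°.
Check via Clairaut: cos φ_max = |cos φ₁| · sin C = cos(70.0°)·sin(127.5°) ≈ 0.271, again giving ≈ 74.3°.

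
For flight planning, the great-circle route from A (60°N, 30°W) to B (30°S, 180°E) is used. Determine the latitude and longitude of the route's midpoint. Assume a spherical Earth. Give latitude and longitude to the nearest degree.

Write both endpoints as unit vectors p₁, p₂ with components (cos φ cos λ, cos φ sin λ, sin φ).
The central angle between the endpoints is δ = arccos(p₁·p₂) ≈ 2.512 rad (143.9°).
Interpolate at f = 1/2 with slerp weights a = sin((1−f)δ)/sin δ ≈ 1.614, b = sin(fδ)/sin δ ≈ 1.614.
p = a·p₁ + b·p₂ ≈ (-0.699, -0.403, 0.591); φ = arcsin(p_z) ≈ 36.21°, λ = atan2(p_y, p_x) ≈ -150.00°.

≈ (36°N, 150°W)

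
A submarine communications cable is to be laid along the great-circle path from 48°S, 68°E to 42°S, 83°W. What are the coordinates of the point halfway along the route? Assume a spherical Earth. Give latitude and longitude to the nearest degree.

Write both endpoints as unit vectors p₁, p₂ with components (cos φ cos λ, cos φ sin λ, sin φ).
The central angle between the endpoints is δ = arccos(p₁·p₂) ≈ 1.508 rad (86.4°).
Interpolate at f = 1/2 with slerp weights a = sin((1−f)δ)/sin δ ≈ 0.686, b = sin(fδ)/sin δ ≈ 0.686.
p = a·p₁ + b·p₂ ≈ (0.234, -0.080, -0.969); φ = arcsin(p_z) ≈ -75.67°, λ = atan2(p_y, p_x) ≈ -18.96°.

≈ 76°S, 19°W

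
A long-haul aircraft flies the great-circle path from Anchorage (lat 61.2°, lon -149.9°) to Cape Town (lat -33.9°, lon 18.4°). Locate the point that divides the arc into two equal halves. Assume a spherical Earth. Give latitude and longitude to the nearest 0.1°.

The haversine formula gives a central angle δ ≈ 2.647 rad (151.7°) between the endpoints.
Interpolate at f = 1/2 with slerp weights a = sin((1−f)δ)/sin δ ≈ 2.044, b = sin(fδ)/sin δ ≈ 2.044.
p = a·p₁ + b·p₂ ≈ (0.758, 0.042, 0.651); φ = arcsin(p_z) ≈ 40.62°, λ = atan2(p_y, p_x) ≈ 3.15°.

≈ lat 40.6°, lon 3.1°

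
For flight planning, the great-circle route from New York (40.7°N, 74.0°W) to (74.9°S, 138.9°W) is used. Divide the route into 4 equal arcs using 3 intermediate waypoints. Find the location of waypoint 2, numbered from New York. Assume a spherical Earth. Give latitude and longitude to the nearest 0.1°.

≈ (19.2°S, 89.2°W)

Convert each endpoint to a unit vector on the sphere (x = cos φ cos λ, y = cos φ sin λ, z = sin φ).
The central angle between the endpoints is δ = arccos(p₁·p₂) ≈ 2.148 rad (123.1°).
Interpolate at f = 2/4 with slerp weights a = sin((1−f)δ)/sin δ ≈ 1.049, b = sin(fδ)/sin δ ≈ 1.049.
p = a·p₁ + b·p₂ ≈ (0.013, -0.944, -0.329); φ = arcsin(p_z) ≈ -19.20°, λ = atan2(p_y, p_x) ≈ -89.19°.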